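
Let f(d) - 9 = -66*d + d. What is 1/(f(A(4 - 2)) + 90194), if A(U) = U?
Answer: 1/90073 ≈ 1.1102e-5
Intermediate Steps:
f(d) = 9 - 65*d (f(d) = 9 + (-66*d + d) = 9 - 65*d)
1/(f(A(4 - 2)) + 90194) = 1/((9 - 65*(4 - 2)) + 90194) = 1/((9 - 65*2) + 90194) = 1/((9 - 130) + 90194) = 1/(-121 + 90194) = 1/90073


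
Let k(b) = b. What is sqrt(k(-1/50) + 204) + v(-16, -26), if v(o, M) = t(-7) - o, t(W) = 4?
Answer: 20 + sqrt(20398)/10 ≈ 34.282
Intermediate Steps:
v(o, M) = 4 - o
sqrt(k(-1/50) + 204) + v(-16, -26) = sqrt(-1/50 + 204) + (4 - 1*(-16)) = sqrt(-1*1/50 + 204) + (4 + 16) = sqrt(-1/50 + 204) + 20 = sqrt(10199/50) + 20 = sqrt(20398)/10 + 20 = 20 + sqrt(20398)/10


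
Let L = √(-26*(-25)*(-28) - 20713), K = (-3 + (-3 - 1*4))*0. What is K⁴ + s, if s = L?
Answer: I*√38913 ≈ 197.26*I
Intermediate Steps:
K = 0 (K = (-3 + (-3 - 4))*0 = (-3 - 7)*0 = -10*0 = 0)
L = I*√38913 (L = √(650*(-28) - 20713) = √(-18200 - 20713) = √(-38913) = I*√38913 ≈ 197.26*I)
s = I*√38913 ≈ 197.26*I
K⁴ + s = 0⁴ + I*√38913 = 0 + I*√38913 = I*√38913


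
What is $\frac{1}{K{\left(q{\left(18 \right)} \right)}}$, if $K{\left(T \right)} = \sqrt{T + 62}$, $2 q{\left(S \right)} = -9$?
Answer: $\frac{\sqrt{230}}{115} \approx 0.13188$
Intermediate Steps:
$q{\left(S \right)} = - \frac{9}{2}$ ($q{\left(S \right)} = \frac{1}{2} \left(-9\right) = - \frac{9}{2}$)
$K{\left(T \right)} = \sqrt{62 + T}$
$\frac{1}{K{\left(q{\left(18 \right)} \right)}} = \frac{1}{\sqrt{62 - \frac{9}{2}}} = \frac{1}{\sqrt{\frac{115}{2}}} = \frac{1}{\frac{1}{2} \sqrt{230}} = \frac{\sqrt{230}}{115}$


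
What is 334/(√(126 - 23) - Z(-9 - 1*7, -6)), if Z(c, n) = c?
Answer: 5344/153 - 334*√103/153 ≈ 12.773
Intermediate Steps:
334/(√(126 - 23) - Z(-9 - 1*7, -6)) = 334/(√(126 - 23) - (-9 - 1*7)) = 334/(√103 - (-9 - 7)) = 334/(√103 - 1*(-16)) = 334/(√103 + 16) = 334/(16 + √103)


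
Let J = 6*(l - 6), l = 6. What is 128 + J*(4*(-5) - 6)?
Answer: 128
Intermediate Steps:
J = 0 (J = 6*(6 - 6) = 6*0 = 0)
128 + J*(4*(-5) - 6) = 128 + 0*(4*(-5) - 6) = 128 + 0*(-20 - 6) = 128 + 0*(-26) = 128 + 0 = 128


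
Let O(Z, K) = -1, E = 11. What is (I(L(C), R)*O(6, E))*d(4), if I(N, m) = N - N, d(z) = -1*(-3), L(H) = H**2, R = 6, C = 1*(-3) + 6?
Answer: 0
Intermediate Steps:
C = 3 (C = -3 + 6 = 3)
d(z) = 3
I(N, m) = 0
(I(L(C), R)*O(6, E))*d(4) = (0*(-1))*3 = 0*3 = 0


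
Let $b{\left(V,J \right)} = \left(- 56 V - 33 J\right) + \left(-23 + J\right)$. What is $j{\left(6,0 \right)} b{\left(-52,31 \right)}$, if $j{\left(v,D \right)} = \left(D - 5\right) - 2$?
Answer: $-13279$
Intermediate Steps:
$b{\left(V,J \right)} = -23 - 56 V - 32 J$
$j{\left(v,D \right)} = -7 + D$ ($j{\left(v,D \right)} = \left(D - 5\right) - 2 = \left(-5 + D\right) - 2 = -7 + D$)
$j{\left(6,0 \right)} b{\left(-52,31 \right)} = \left(-7 + 0\right) \left(-23 - -2912 - 992\right) = - 7 \left(-23 + 2912 - 992\right) = \left(-7\right) 1897 = -13279$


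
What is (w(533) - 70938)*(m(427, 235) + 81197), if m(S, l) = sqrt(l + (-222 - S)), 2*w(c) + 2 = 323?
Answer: -11493841335/2 - 424665*I*sqrt(46)/2 ≈ -5.7469e+9 - 1.4401e+6*I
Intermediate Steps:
w(c) = 321/2 (w(c) = -1 + (1/2)*323 = -1 + 323/2 = 321/2)
m(S, l) = sqrt(-222 + l - S)
(w(533) - 70938)*(m(427, 235) + 81197) = (321/2 - 70938)*(sqrt(-222 + 235 - 1*427) + 81197) = -141555*(sqrt(-222 + 235 - 427) + 81197)/2 = -141555*(sqrt(-414) + 81197)/2 = -141555*(3*I*sqrt(46) + 81197)/2 = -141555*(81197 + 3*I*sqrt(46))/2 = -11493841335/2 - 424665*I*sqrt(46)/2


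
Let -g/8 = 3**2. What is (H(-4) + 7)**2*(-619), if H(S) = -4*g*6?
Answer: -1863329275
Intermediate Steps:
g = -72 (g = -8*3**2 = -8*9 = -72)
H(S) = 1728 (H(S) = -4*(-72)*6 = 288*6 = 1728)
(H(-4) + 7)**2*(-619) = (1728 + 7)**2*(-619) = 1735**2*(-619) = 3010225*(-619) = -1863329275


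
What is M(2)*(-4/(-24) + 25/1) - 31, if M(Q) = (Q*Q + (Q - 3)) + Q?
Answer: 569/6 ≈ 94.833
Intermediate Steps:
M(Q) = -3 + Q² + 2*Q (M(Q) = (Q² + (-3 + Q)) + Q = (-3 + Q + Q²) + Q = -3 + Q² + 2*Q)
M(2)*(-4/(-24) + 25/1) - 31 = (-3 + 2² + 2*2)*(-4/(-24) + 25/1) - 31 = (-3 + 4 + 4)*(-4*(-1/24) + 25*1) - 31 = 5*(⅙ + 25) - 31 = 5*(151/6) - 31 = 755/6 - 31 = 569/6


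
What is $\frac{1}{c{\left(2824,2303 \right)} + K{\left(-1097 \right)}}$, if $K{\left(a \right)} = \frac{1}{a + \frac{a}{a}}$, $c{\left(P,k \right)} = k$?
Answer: $\frac{1096}{2524087} \approx 0.00043422$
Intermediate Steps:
$K{\left(a \right)} = \frac{1}{1 + a}$ ($K{\left(a \right)} = \frac{1}{a + 1} = \frac{1}{1 + a}$)
$\frac{1}{c{\left(2824,2303 \right)} + K{\left(-1097 \right)}} = \frac{1}{2303 + \frac{1}{1 - 1097}} = \frac{1}{2303 + \frac{1}{-1096}} = \frac{1}{2303 - \frac{1}{1096}} = \frac{1}{\frac{2524087}{1096}} = \frac{1096}{2524087}$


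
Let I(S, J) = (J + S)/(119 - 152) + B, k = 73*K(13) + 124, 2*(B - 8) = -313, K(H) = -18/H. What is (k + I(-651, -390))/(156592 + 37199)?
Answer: -26893/55424226 ≈ -0.00048522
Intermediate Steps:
B = -297/2 (B = 8 + (1/2)*(-313) = 8 - 313/2 = -297/2 ≈ -148.50)
k = 298/13 (k = 73*(-18/13) + 124 = -1314/13 + 124 = 298/13 ≈ 22.923)
I(S, J) = -297/2 - J/33 - S/33 (I(S, J) = (J + S)/(119 - 152) - 297/2 = (J + S)/(-33) - 297/2 = (J + S)*(-1/33) - 297/2 = (-J/33 - S/33) - 297/2 = -297/2 - J/33 - S/33)
(k + I(-651, -390))/(156592 + 37199) = (298/13 + (-297/2 - 1/33*(-390) - 1/33*(-651)))/(156592 + 37199) = (298/13 + (-297/2 + 130/11 + 217/11))/193791 = (298/13 - 2573/22)*(1/193791) = -26893/286*1/193791 = -26893/55424226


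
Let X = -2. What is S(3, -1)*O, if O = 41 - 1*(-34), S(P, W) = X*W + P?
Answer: 375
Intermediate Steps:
S(P, W) = P - 2*W (S(P, W) = -2*W + P = P - 2*W)
O = 75 (O = 41 + 34 = 75)
S(3, -1)*O = (3 - 2*(-1))*75 = (3 + 2)*75 = 5*75 = 375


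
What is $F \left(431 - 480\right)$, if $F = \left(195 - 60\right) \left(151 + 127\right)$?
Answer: $-1838970$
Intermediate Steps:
$F = 37530$ ($F = 135 \cdot 278 = 37530$)
$F \left(431 - 480\right) = 37530 \left(431 - 480\right) = 37530 \left(-49\right) = -1838970$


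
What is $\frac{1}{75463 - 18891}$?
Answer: $\frac{1}{56572} \approx 1.7677 \cdot 10^{-5}$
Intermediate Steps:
$\frac{1}{75463 - 18891} = \frac{1}{56572}$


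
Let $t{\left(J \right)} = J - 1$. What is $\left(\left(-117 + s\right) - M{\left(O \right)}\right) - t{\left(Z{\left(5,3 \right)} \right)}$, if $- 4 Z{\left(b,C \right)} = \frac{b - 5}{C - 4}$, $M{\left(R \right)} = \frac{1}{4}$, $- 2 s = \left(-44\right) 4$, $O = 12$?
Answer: $- \frac{113}{4} \approx -28.25$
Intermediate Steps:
$s = 88$ ($s = - \frac{\left(-44\right) 4}{2} = \left(- \frac{1}{2}\right) \left(-176\right) = 88$)
$M{\left(R \right)} = \frac{1}{4}$
$Z{\left(b,C \right)} = - \frac{-5 + b}{4 \left(-4 + C\right)}$ ($Z{\left(b,C \right)} = - \frac{\left(b - 5\right) \frac{1}{C - 4}}{4} = - \frac{\left(-5 + b\right) \frac{1}{-4 + C}}{4} = - \frac{\frac{1}{-4 + C} \left(-5 + b\right)}{4} = - \frac{-5 + b}{4 \left(-4 + C\right)}$)
$t{\left(J \right)} = -1 + J$ ($t{\left(J \right)} = J - 1 = -1 + J$)
$\left(\left(-117 + s\right) - M{\left(O \right)}\right) - t{\left(Z{\left(5,3 \right)} \right)} = \left(\left(-117 + 88\right) - \frac{1}{4}\right) - \left(-1 + \frac{5 - 5}{4 \left(-4 + 3\right)}\right) = \left(-29 - \frac{1}{4}\right) - \left(-1 + \frac{5 - 5}{4 \left(-1\right)}\right) = - \frac{117}{4} - \left(-1 + \frac{1}{4} \left(-1\right) 0\right) = - \frac{117}{4} - \left(-1 + 0\right) = - \frac{117}{4} - -1 = - \frac{117}{4} + 1 = - \frac{113}{4}$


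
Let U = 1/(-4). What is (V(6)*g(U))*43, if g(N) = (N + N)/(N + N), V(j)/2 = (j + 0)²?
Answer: 3096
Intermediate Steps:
V(j) = 2*j² (V(j) = 2*(j + 0)² = 2*j²)
U = -¼ ≈ -0.25000
g(N) = 1 (g(N) = (2*N)/((2*N)) = (2*N)*(1/(2*N)) = 1)
(V(6)*g(U))*43 = ((2*6²)*1)*43 = ((2*36)*1)*43 = (72*1)*43 = 72*43 = 3096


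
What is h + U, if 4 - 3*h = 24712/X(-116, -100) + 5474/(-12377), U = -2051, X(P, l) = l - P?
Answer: -190433951/74262 ≈ -2564.4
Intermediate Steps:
h = -38122589/74262 (h = 4/3 - (24712/(-100 - 1*(-116)) + 5474/(-12377))/3 = 4/3 - (24712/(-100 + 116) + 5474*(-1/12377))/3 = 4/3 - (24712/16 - 5474/12377)/3 = 4/3 - (24712*(1/16) - 5474/12377)/3 = 4/3 - (3089/2 - 5474/12377)/3 = 4/3 - ⅓*38221605/24754 = 4/3 - 12740535/24754 = -38122589/74262 ≈ -513.35)
h + U = -38122589/74262 - 2051 = -190433951/74262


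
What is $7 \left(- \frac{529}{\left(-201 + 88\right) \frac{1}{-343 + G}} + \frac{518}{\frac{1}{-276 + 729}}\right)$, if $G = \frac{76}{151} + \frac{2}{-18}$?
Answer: $\frac{250521644114}{153567} \approx 1.6314 \cdot 10^{6}$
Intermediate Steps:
$G = \frac{533}{1359}$ ($G = 76 \cdot \frac{1}{151} + 2 \left(- \frac{1}{18}\right) = \frac{76}{151} - \frac{1}{9} = \frac{533}{1359} \approx 0.3922$)
$7 \left(- \frac{529}{\left(-201 + 88\right) \frac{1}{-343 + G}} + \frac{518}{\frac{1}{-276 + 729}}\right) = 7 \left(- \frac{529}{\left(-201 + 88\right) \frac{1}{-343 + \frac{533}{1359}}} + \frac{518}{\frac{1}{-276 + 729}}\right) = 7 \left(- \frac{529}{\left(-113\right) \frac{1}{- \frac{465604}{1359}}} + \frac{518}{\frac{1}{453}}\right) = 7 \left(- \frac{529}{\left(-113\right) \left(- \frac{1359}{465604}\right)} + 518 \frac{1}{\frac{1}{453}}\right) = 7 \left(- \frac{529}{\frac{153567}{465604}} + 518 \cdot 453\right) = 7 \left(\left(-529\right) \frac{465604}{153567} + 234654\right) = 7 \left(- \frac{246304516}{153567} + 234654\right) = 7 \cdot \frac{35788806302}{153567} = \frac{250521644114}{153567}$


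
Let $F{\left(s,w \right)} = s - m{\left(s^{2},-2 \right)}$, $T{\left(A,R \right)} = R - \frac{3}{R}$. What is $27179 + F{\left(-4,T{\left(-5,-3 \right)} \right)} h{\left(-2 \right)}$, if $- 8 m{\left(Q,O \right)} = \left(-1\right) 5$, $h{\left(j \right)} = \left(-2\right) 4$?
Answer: $27216$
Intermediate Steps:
$h{\left(j \right)} = -8$
$m{\left(Q,O \right)} = \frac{5}{8}$ ($m{\left(Q,O \right)} = - \frac{\left(-1\right) 5}{8} = \left(- \frac{1}{8}\right) \left(-5\right) = \frac{5}{8}$)
$F{\left(s,w \right)} = - \frac{5}{8} + s$ ($F{\left(s,w \right)} = s - \frac{5}{8} = - \frac{5}{8} + s$)
$27179 + F{\left(-4,T{\left(-5,-3 \right)} \right)} h{\left(-2 \right)} = 27179 + \left(- \frac{5}{8} - 4\right) \left(-8\right) = 27179 - -37 = 27179 + 37 = 27216$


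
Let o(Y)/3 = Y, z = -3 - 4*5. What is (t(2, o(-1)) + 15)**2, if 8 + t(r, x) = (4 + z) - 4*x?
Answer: 0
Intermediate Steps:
z = -23 (z = -3 - 20 = -23)
o(Y) = 3*Y
t(r, x) = -27 - 4*x (t(r, x) = -8 + ((4 - 23) - 4*x) = -8 + (-19 - 4*x) = -27 - 4*x)
(t(2, o(-1)) + 15)**2 = ((-27 - 12*(-1)) + 15)**2 = ((-27 - 4*(-3)) + 15)**2 = ((-27 + 12) + 15)**2 = (-15 + 15)**2 = 0**2 = 0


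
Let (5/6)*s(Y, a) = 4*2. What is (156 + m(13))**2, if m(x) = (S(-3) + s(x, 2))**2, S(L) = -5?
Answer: 19616041/625 ≈ 31386.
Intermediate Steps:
s(Y, a) = 48/5 (s(Y, a) = 6*(4*2)/5 = (6/5)*8 = 48/5)
m(x) = 529/25 (m(x) = (-5 + 48/5)**2 = (23/5)**2 = 529/25)
(156 + m(13))**2 = (156 + 529/25)**2 = (4429/25)**2 = 19616041/625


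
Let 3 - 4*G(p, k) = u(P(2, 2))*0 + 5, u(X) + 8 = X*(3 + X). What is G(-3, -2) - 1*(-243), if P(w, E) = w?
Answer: 485/2 ≈ 242.50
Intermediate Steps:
u(X) = -8 + X*(3 + X)
G(p, k) = -1/2 (G(p, k) = 3/4 - ((-8 + 2**2 + 3*2)*0 + 5)/4 = 3/4 - ((-8 + 4 + 6)*0 + 5)/4 = 3/4 - (2*0 + 5)/4 = 3/4 - (0 + 5)/4 = 3/4 - 1/4*5 = 3/4 - 5/4 = -1/2)
G(-3, -2) - 1*(-243) = -1/2 - 1*(-243) = -1/2 + 243 = 485/2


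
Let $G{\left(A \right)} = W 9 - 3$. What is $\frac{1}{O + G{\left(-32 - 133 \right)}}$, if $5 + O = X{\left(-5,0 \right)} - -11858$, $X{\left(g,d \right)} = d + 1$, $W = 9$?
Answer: $\frac{1}{11932} \approx 8.3808 \cdot 10^{-5}$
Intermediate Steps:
$G{\left(A \right)} = 78$ ($G{\left(A \right)} = 9 \cdot 9 - 3 = 81 - 3 = 78$)
$X{\left(g,d \right)} = 1 + d$
$O = 11854$ ($O = -5 + \left(\left(1 + 0\right) - -11858\right) = -5 + \left(1 + 11858\right) = -5 + 11859 = 11854$)
$\frac{1}{O + G{\left(-32 - 133 \right)}} = \frac{1}{11854 + 78} = \frac{1}{11932}$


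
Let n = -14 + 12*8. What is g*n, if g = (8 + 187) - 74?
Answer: 9922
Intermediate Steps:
g = 121 (g = 195 - 74 = 121)
n = 82 (n = -14 + 96 = 82)
g*n = 121*82 = 9922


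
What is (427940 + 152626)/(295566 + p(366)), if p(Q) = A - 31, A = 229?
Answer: 13823/7042 ≈ 1.9629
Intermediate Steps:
p(Q) = 198 (p(Q) = 229 - 31 = 198)
(427940 + 152626)/(295566 + p(366)) = (427940 + 152626)/(295566 + 198) = 580566/295764 = 580566*(1/295764) = 13823/7042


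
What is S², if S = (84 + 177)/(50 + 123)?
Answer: 68121/29929 ≈ 2.2761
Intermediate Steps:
S = 261/173 ≈ 1.5087
S² = (261/173)² = 68121/29929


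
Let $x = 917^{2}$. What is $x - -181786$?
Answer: $1022675$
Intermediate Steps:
$x = 840889$
$x - -181786 = 840889 - -181786 = 840889 + 181786 = 1022675$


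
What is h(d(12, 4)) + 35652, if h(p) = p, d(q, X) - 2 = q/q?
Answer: 35655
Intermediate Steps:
d(q, X) = 3 (d(q, X) = 2 + q/q = 2 + 1 = 3)
h(d(12, 4)) + 35652 = 3 + 35652 = 35655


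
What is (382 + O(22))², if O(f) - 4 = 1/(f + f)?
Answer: 288490225/1936 ≈ 1.4901e+5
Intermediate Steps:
O(f) = 4 + 1/(2*f) (O(f) = 4 + 1/(f + f) = 4 + 1/(2*f))
(382 + O(22))² = (382 + (4 + (½)/22))² = (382 + (4 + (½)*(1/22)))² = (382 + (4 + 1/44))² = (382 + 177/44)² = (16985/44)² = 288490225/1936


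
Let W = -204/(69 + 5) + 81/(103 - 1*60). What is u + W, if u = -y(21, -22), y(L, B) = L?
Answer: -34800/1591 ≈ -21.873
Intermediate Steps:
W = -1389/1591 (W = -204/74 + 81/(103 - 60) = -204*1/74 + 81/43 = -102/37 + 81*(1/43) = -102/37 + 81/43 = -1389/1591 ≈ -0.87304)
u = -21 (u = -1*21 = -21)
u + W = -21 - 1389/1591 = -34800/1591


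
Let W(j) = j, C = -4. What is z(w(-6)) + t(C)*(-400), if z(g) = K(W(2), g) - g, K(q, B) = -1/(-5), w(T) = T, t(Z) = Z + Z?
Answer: 16031/5 ≈ 3206.2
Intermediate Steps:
t(Z) = 2*Z
K(q, B) = 1/5 (K(q, B) = -1*(-1/5) = 1/5)
z(g) = 1/5 - g
z(w(-6)) + t(C)*(-400) = (1/5 - 1*(-6)) + (2*(-4))*(-400) = (1/5 + 6) - 8*(-400) = 31/5 + 3200 = 16031/5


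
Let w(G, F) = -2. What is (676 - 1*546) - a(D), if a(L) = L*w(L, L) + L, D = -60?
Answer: 70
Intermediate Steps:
a(L) = -L (a(L) = L*(-2) + L = -2*L + L = -L)
(676 - 1*546) - a(D) = (676 - 1*546) - (-1)*(-60) = (676 - 546) - 1*60 = 130 - 60 = 70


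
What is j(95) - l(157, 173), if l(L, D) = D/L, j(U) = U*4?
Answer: 59487/157 ≈ 378.90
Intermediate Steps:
j(U) = 4*U
j(95) - l(157, 173) = 4*95 - 173/157 = 380 - 173/157 = 59487/157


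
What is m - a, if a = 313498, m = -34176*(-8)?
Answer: -40090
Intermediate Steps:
m = 273408
m - a = 273408 - 1*313498 = 273408 - 313498 = -40090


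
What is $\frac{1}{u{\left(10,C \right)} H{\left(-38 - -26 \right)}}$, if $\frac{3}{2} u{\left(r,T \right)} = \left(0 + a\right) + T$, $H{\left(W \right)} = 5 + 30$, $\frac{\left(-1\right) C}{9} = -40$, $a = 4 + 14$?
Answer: $\frac{1}{8820} \approx 0.00011338$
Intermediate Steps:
$a = 18$
$C = 360$ ($C = \left(-9\right) \left(-40\right) = 360$)
$H{\left(W \right)} = 35$
$u{\left(r,T \right)} = 12 + \frac{2 T}{3}$ ($u{\left(r,T \right)} = \frac{2 \left(\left(0 + 18\right) + T\right)}{3} = \frac{2 \left(18 + T\right)}{3} = 12 + \frac{2 T}{3}$)
$\frac{1}{u{\left(10,C \right)} H{\left(-38 - -26 \right)}} = \frac{1}{\left(12 + \frac{2}{3} \cdot 360\right) 35} = \frac{1}{12 + 240} \cdot \frac{1}{35} = \frac{1}{252} \cdot \frac{1}{35} = \frac{1}{8820}$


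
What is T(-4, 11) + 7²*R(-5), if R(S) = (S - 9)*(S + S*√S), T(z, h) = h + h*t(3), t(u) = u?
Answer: 3474 + 3430*I*√5 ≈ 3474.0 + 7669.7*I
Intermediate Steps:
T(z, h) = 4*h (T(z, h) = h + h*3 = h + 3*h = 4*h)
R(S) = (-9 + S)*(S + S^(3/2))
T(-4, 11) + 7²*R(-5) = 4*11 + 7²*((-5)² + (-5)^(5/2) - 9*(-5) - (-45)*I*√5) = 44 + 49*(25 + 25*I*√5 + 45 - (-45)*I*√5) = 44 + 49*(25 + 25*I*√5 + 45 + 45*I*√5) = 44 + 49*(70 + 70*I*√5) = 44 + (3430 + 3430*I*√5) = 3474 + 3430*I*√5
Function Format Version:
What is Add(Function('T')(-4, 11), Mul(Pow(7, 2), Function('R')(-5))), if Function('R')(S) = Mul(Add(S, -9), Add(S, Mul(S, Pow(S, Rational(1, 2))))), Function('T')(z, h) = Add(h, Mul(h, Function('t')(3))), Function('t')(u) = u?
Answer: Add(3474, Mul(3430, I, Pow(5, Rational(1, 2)))) ≈ Add(3474.0, Mul(7669.7, I))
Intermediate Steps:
Function('T')(z, h) = Mul(4, h) (Function('T')(z, h) = Add(h, Mul(h, 3)) = Add(h, Mul(3, h)) = Mul(4, h))
Function('R')(S) = Mul(Add(-9, S), Add(S, Pow(S, Rational(3, 2))))
Add(Function('T')(-4, 11), Mul(Pow(7, 2), Function('R')(-5))) = Add(Mul(4, 11), Mul(Pow(7, 2), Add(Pow(-5, 2), Pow(-5, Rational(5, 2)), Mul(-9, -5), Mul(-9, Pow(-5, Rational(3, 2)))))) = Add(44, Mul(49, Add(25, Mul(25, I, Pow(5, Rational(1, 2))), 45, Mul(-9, Mul(-5, I, Pow(5, Rational(1, 2))))))) = Add(44, Mul(49, Add(25, Mul(25, I, Pow(5, Rational(1, 2))), 45, Mul(45, I, Pow(5, Rational(1, 2)))))) = Add(44, Mul(49, Add(70, Mul(70, I, Pow(5, Rational(1, 2)))))) = Add(44, Add(3430, Mul(3430, I, Pow(5, Rational(1, 2))))) = Add(3474, Mul(3430, I, Pow(5, Rational(1, 2))))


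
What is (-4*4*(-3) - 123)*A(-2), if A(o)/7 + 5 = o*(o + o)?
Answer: -1575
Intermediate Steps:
A(o) = -35 + 14*o² (A(o) = -35 + 7*(o*(o + o)) = -35 + 7*(o*(2*o)) = -35 + 7*(2*o²) = -35 + 14*o²)
(-4*4*(-3) - 123)*A(-2) = (-4*4*(-3) - 123)*(-35 + 14*(-2)²) = (-16*(-3) - 123)*(-35 + 14*4) = (48 - 123)*(-35 + 56) = -75*21 = -1575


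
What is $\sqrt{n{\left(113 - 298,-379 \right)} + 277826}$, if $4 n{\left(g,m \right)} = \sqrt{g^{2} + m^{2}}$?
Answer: $\frac{\sqrt{1111304 + \sqrt{177866}}}{2} \approx 527.19$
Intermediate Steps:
$n{\left(g,m \right)} = \frac{\sqrt{g^{2} + m^{2}}}{4}$
$\sqrt{n{\left(113 - 298,-379 \right)} + 277826} = \sqrt{\frac{\sqrt{\left(113 - 298\right)^{2} + \left(-379\right)^{2}}}{4} + 277826} = \sqrt{\frac{\sqrt{\left(-185\right)^{2} + 143641}}{4} + 277826} = \sqrt{\frac{\sqrt{34225 + 143641}}{4} + 277826} = \sqrt{\frac{\sqrt{177866}}{4} + 277826} = \sqrt{277826 + \frac{\sqrt{177866}}{4}}$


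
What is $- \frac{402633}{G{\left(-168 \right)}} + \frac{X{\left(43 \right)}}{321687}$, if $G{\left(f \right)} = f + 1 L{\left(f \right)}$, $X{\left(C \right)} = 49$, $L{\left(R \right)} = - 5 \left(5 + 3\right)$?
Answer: $\frac{129521812063}{66910896} \approx 1935.7$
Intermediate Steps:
$L{\left(R \right)} = -40$ ($L{\left(R \right)} = \left(-5\right) 8 = -40$)
$G{\left(f \right)} = -40 + f$ ($G{\left(f \right)} = f + 1 \left(-40\right) = f - 40 = -40 + f$)
$- \frac{402633}{G{\left(-168 \right)}} + \frac{X{\left(43 \right)}}{321687} = - \frac{402633}{-40 - 168} + \frac{49}{321687} = - \frac{402633}{-208} + 49 \cdot \frac{1}{321687} = \left(-402633\right) \left(- \frac{1}{208}\right) + \frac{49}{321687} = \frac{402633}{208} + \frac{49}{321687} = \frac{129521812063}{66910896}$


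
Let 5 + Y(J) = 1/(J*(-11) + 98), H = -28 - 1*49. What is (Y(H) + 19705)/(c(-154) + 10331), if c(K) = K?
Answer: 18616501/9617265 ≈ 1.9357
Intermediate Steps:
H = -77 (H = -28 - 49 = -77)
Y(J) = -5 + 1/(98 - 11*J) (Y(J) = -5 + 1/(J*(-11) + 98) = -5 + 1/(-11*J + 98) = -5 + 1/(98 - 11*J))
(Y(H) + 19705)/(c(-154) + 10331) = ((489 - 55*(-77))/(-98 + 11*(-77)) + 19705)/(-154 + 10331) = ((489 + 4235)/(-98 - 847) + 19705)/10177 = (4724/(-945) + 19705)*(1/10177) = (-1/945*4724 + 19705)*(1/10177) = (-4724/945 + 19705)*(1/10177) = (18616501/945)*(1/10177) = 18616501/9617265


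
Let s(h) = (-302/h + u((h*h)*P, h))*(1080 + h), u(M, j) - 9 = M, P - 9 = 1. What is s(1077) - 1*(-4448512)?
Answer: 8983664770207/359 ≈ 2.5024e+10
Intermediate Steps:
P = 10 (P = 9 + 1 = 10)
u(M, j) = 9 + M
s(h) = (1080 + h)*(9 - 302/h + 10*h²) (s(h) = (-302/h + (9 + (h*h)*10))*(1080 + h) = (-302/h + (9 + h²*10))*(1080 + h) = (-302/h + (9 + 10*h²))*(1080 + h) = (9 - 302/h + 10*h²)*(1080 + h) = (1080 + h)*(9 - 302/h + 10*h²))
s(1077) - 1*(-4448512) = (9418 - 326160/1077 + 9*1077 + 10*1077³ + 10800*1077²) - 1*(-4448512) = (9418 - 326160*1/1077 + 9693 + 10*1249243533 + 10800*1159929) + 4448512 = (9418 - 108720/359 + 9693 + 12492435330 + 12527233200) + 4448512 = 8982067754399/359 + 4448512 = 8983664770207/359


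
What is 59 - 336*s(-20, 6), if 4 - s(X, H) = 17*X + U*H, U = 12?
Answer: -91333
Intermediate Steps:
s(X, H) = 4 - 17*X - 12*H (s(X, H) = 4 - (17*X + 12*H) = 4 - (12*H + 17*X) = 4 + (-17*X - 12*H) = 4 - 17*X - 12*H)
59 - 336*s(-20, 6) = 59 - 336*(4 - 17*(-20) - 12*6) = 59 - 336*(4 + 340 - 72) = 59 - 336*272 = 59 - 91392 = -91333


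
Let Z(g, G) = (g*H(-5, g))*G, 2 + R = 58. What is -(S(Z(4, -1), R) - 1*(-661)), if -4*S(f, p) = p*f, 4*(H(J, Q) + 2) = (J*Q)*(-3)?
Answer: -1389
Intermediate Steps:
R = 56 (R = -2 + 58 = 56)
H(J, Q) = -2 - 3*J*Q/4 (H(J, Q) = -2 + ((J*Q)*(-3))/4 = -2 + (-3*J*Q)/4 = -2 - 3*J*Q/4)
Z(g, G) = G*g*(-2 + 15*g/4) (Z(g, G) = (g*(-2 - ¾*(-5)*g))*G = (g*(-2 + 15*g/4))*G = G*g*(-2 + 15*g/4))
S(f, p) = -f*p/4 (S(f, p) = -p*f/4 = -f*p/4)
-(S(Z(4, -1), R) - 1*(-661)) = -(-¼*(¼)*(-1)*4*(-8 + 15*4)*56 - 1*(-661)) = -(-¼*(¼)*(-1)*4*(-8 + 60)*56 + 661) = -(-¼*(¼)*(-1)*4*52*56 + 661) = -(-¼*(-52)*56 + 661) = -(728 + 661) = -1*1389 = -1389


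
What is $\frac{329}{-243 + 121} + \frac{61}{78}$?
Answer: $- \frac{4555}{2379} \approx -1.9147$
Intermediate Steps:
$\frac{329}{-243 + 121} + \frac{61}{78} = \frac{329}{-122} + 61 \cdot \frac{1}{78} = 329 \left(- \frac{1}{122}\right) + \frac{61}{78} = - \frac{329}{122} + \frac{61}{78} = - \frac{4555}{2379}$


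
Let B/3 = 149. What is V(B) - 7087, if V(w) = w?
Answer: -6640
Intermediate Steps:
B = 447 (B = 3*149 = 447)
V(B) - 7087 = 447 - 7087 = -6640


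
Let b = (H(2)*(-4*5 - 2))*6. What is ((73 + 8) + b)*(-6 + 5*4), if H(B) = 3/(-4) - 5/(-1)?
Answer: -6720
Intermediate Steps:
H(B) = 17/4 (H(B) = 3*(-¼) - 5*(-1) = -¾ + 5 = 17/4)
b = -561 (b = (17*(-4*5 - 2)/4)*6 = (17*(-20 - 2)/4)*6 = ((17/4)*(-22))*6 = -187/2*6 = -561)
((73 + 8) + b)*(-6 + 5*4) = ((73 + 8) - 561)*(-6 + 5*4) = (81 - 561)*(-6 + 20) = -480*14 = -6720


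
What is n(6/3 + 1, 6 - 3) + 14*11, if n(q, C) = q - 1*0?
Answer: 157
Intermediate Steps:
n(q, C) = q (n(q, C) = q + 0 = q)
n(6/3 + 1, 6 - 3) + 14*11 = (6/3 + 1) + 14*11 = (6*(1/3) + 1) + 154 = (2 + 1) + 154 = 3 + 154 = 157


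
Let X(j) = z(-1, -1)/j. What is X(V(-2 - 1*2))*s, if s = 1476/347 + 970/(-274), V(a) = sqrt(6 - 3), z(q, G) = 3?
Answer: 33917*sqrt(3)/47539 ≈ 1.2357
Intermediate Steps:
V(a) = sqrt(3)
s = 33917/47539 (s = 1476*(1/347) + 970*(-1/274) = 1476/347 - 485/137 = 33917/47539 ≈ 0.71346)
X(j) = 3/j
X(V(-2 - 1*2))*s = (3/(sqrt(3)))*(33917/47539) = (3*(sqrt(3)/3))*(33917/47539) = sqrt(3)*(33917/47539) = 33917*sqrt(3)/47539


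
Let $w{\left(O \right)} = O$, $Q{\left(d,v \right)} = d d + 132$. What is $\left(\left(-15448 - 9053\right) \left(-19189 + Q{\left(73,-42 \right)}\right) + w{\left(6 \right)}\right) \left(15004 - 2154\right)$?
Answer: $4322094081900$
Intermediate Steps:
$Q{\left(d,v \right)} = 132 + d^{2}$ ($Q{\left(d,v \right)} = d^{2} + 132 = 132 + d^{2}$)
$\left(\left(-15448 - 9053\right) \left(-19189 + Q{\left(73,-42 \right)}\right) + w{\left(6 \right)}\right) \left(15004 - 2154\right) = \left(\left(-15448 - 9053\right) \left(-19189 + \left(132 + 73^{2}\right)\right) + 6\right) \left(15004 - 2154\right) = \left(- 24501 \left(-19189 + \left(132 + 5329\right)\right) + 6\right) 12850 = \left(- 24501 \left(-19189 + 5461\right) + 6\right) 12850 = \left(\left(-24501\right) \left(-13728\right) + 6\right) 12850 = \left(336349728 + 6\right) 12850 = 336349734 \cdot 12850 = 4322094081900$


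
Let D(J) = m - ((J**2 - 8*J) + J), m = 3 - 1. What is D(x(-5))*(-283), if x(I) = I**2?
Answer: 126784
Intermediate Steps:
m = 2
D(J) = 2 - J**2 + 7*J (D(J) = 2 - ((J**2 - 8*J) + J) = 2 - (J**2 - 7*J) = 2 + (-J**2 + 7*J) = 2 - J**2 + 7*J)
D(x(-5))*(-283) = (2 - ((-5)**2)**2 + 7*(-5)**2)*(-283) = (2 - 1*25**2 + 7*25)*(-283) = (2 - 1*625 + 175)*(-283) = (2 - 625 + 175)*(-283) = -448*(-283) = 126784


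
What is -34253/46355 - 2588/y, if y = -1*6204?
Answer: -23134718/71896605 ≈ -0.32178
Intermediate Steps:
y = -6204
-34253/46355 - 2588/y = -34253/46355 - 2588/(-6204) = -34253*1/46355 - 2588*(-1/6204) = -34253/46355 + 647/1551 = -23134718/71896605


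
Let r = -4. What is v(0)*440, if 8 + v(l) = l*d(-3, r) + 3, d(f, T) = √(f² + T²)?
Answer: -2200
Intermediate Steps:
d(f, T) = √(T² + f²)
v(l) = -5 + 5*l (v(l) = -8 + (l*√((-4)² + (-3)²) + 3) = -8 + (l*√(16 + 9) + 3) = -8 + (l*√25 + 3) = -8 + (l*5 + 3) = -8 + (5*l + 3) = -8 + (3 + 5*l) = -5 + 5*l)
v(0)*440 = (-5 + 5*0)*440 = (-5 + 0)*440 = -5*440 = -2200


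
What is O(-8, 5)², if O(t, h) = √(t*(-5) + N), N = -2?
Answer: 38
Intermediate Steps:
O(t, h) = √(-2 - 5*t) (O(t, h) = √(t*(-5) - 2) = √(-5*t - 2) = √(-2 - 5*t))
O(-8, 5)² = (√(-2 - 5*(-8)))² = (√(-2 + 40))² = (√38)² = 38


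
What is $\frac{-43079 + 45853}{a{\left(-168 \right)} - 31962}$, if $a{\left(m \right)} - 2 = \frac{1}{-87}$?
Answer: $- \frac{241338}{2780521} \approx -0.086796$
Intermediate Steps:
$a{\left(m \right)} = \frac{173}{87}$ ($a{\left(m \right)} = 2 + \frac{1}{-87} = 2 - \frac{1}{87} = \frac{173}{87}$)
$\frac{-43079 + 45853}{a{\left(-168 \right)} - 31962} = \frac{-43079 + 45853}{\frac{173}{87} - 31962} = \frac{2774}{- \frac{2780521}{87}} = 2774 \left(- \frac{87}{2780521}\right) = - \frac{241338}{2780521}$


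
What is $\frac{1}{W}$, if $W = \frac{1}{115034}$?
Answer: $115034$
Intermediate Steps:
$W = \frac{1}{115034} \approx 8.6931 \cdot 10^{-6}$
$\frac{1}{W} = \frac{1}{\frac{1}{115034}} = 115034$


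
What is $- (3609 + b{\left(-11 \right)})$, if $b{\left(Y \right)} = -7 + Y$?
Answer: $-3591$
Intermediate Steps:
$- (3609 + b{\left(-11 \right)}) = - (3609 - 18) = \left(-1\right) 3591 = -3591$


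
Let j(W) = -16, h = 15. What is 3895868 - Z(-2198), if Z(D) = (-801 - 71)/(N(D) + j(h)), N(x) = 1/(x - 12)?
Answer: 137759861228/35361 ≈ 3.8958e+6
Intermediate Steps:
N(x) = 1/(-12 + x)
Z(D) = -872/(-16 + 1/(-12 + D)) (Z(D) = (-801 - 71)/(1/(-12 + D) - 16) = -872/(-16 + 1/(-12 + D)))
3895868 - Z(-2198) = 3895868 - 872*(-12 - 2198)/(-193 + 16*(-2198)) = 3895868 - 872*(-2210)/(-193 - 35168) = 3895868 - 872*(-2210)/(-35361) = 3895868 - 872*(-1)*(-2210)/35361 = 3895868 - 1*1927120/35361 = 3895868 - 1927120/35361 = 137759861228/35361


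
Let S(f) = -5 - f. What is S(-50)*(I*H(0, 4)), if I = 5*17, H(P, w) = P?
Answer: 0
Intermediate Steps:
I = 85
S(-50)*(I*H(0, 4)) = (-5 - 1*(-50))*(85*0) = (-5 + 50)*0 = 45*0 = 0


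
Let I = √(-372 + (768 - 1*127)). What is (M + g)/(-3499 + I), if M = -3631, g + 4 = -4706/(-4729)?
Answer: 60131046291/57895879628 + 17185209*√269/57895879628 ≈ 1.0435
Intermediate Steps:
g = -14210/4729 (g = -4 - 4706/(-4729) = -4 - 4706*(-1/4729) = -4 + 4706/4729 = -14210/4729 ≈ -3.0049)
I = √269 (I = √(-372 + (768 - 127)) = √(-372 + 641) = √269 ≈ 16.401)
(M + g)/(-3499 + I) = (-3631 - 14210/4729)/(-3499 + √269) = -17185209/(4729*(-3499 + √269))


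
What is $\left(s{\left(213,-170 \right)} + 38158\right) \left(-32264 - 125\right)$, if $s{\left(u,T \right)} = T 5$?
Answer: $-1208368812$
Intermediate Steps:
$s{\left(u,T \right)} = 5 T$
$\left(s{\left(213,-170 \right)} + 38158\right) \left(-32264 - 125\right) = \left(5 \left(-170\right) + 38158\right) \left(-32264 - 125\right) = \left(-850 + 38158\right) \left(-32389\right) = 37308 \left(-32389\right) = -1208368812$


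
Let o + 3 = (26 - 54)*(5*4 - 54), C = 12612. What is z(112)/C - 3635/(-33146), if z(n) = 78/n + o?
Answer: 2165051219/11705045856 ≈ 0.18497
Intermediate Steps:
o = 949 (o = -3 + (26 - 54)*(5*4 - 54) = -3 - 28*(20 - 54) = -3 - 28*(-34) = -3 + 952 = 949)
z(n) = 949 + 78/n (z(n) = 78/n + 949 = 949 + 78/n)
z(112)/C - 3635/(-33146) = (949 + 78/112)/12612 - 3635/(-33146) = (949 + 78*(1/112))*(1/12612) - 3635*(-1/33146) = (949 + 39/56)*(1/12612) + 3635/33146 = (53183/56)*(1/12612) + 3635/33146 = 53183/706272 + 3635/33146 = 2165051219/11705045856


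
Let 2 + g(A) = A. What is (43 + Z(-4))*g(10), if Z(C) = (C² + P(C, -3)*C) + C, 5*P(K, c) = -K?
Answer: 2072/5 ≈ 414.40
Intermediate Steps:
g(A) = -2 + A
P(K, c) = -K/5 (P(K, c) = (-K)/5 = -K/5)
Z(C) = C + 4*C²/5 (Z(C) = (C² + (-C/5)*C) + C = (C² - C²/5) + C = 4*C²/5 + C = C + 4*C²/5)
(43 + Z(-4))*g(10) = (43 + (⅕)*(-4)*(5 + 4*(-4)))*(-2 + 10) = (43 + (⅕)*(-4)*(5 - 16))*8 = (43 + (⅕)*(-4)*(-11))*8 = (43 + 44/5)*8 = (259/5)*8 = 2072/5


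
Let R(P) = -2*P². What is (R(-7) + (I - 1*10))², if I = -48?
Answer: 24336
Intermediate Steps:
(R(-7) + (I - 1*10))² = (-2*(-7)² + (-48 - 1*10))² = (-2*49 + (-48 - 10))² = (-98 - 58)² = (-156)² = 24336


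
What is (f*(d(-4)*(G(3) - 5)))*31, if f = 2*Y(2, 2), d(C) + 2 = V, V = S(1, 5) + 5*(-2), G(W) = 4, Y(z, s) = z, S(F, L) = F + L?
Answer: 744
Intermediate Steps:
V = -4 (V = (1 + 5) + 5*(-2) = 6 - 10 = -4)
d(C) = -6 (d(C) = -2 - 4 = -6)
f = 4 (f = 2*2 = 4)
(f*(d(-4)*(G(3) - 5)))*31 = (4*(-6*(4 - 5)))*31 = (4*(-6*(-1)))*31 = (4*6)*31 = 24*31 = 744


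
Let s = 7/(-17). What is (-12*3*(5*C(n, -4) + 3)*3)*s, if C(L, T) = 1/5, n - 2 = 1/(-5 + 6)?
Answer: 3024/17 ≈ 177.88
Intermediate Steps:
n = 3 (n = 2 + 1/(-5 + 6) = 2 + 1/1 = 2 + 1 = 3)
C(L, T) = 1/5
s = -7/17 (s = 7*(-1/17) = -7/17 ≈ -0.41176)
(-12*3*(5*C(n, -4) + 3)*3)*s = -12*3*(5*(1/5) + 3)*3*(-7/17) = -12*3*(1 + 3)*3*(-7/17) = -12*3*4*3*(-7/17) = -144*3*(-7/17) = -12*36*(-7/17) = -432*(-7/17) = 3024/17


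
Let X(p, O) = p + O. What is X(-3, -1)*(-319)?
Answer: 1276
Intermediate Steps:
X(p, O) = O + p
X(-3, -1)*(-319) = (-1 - 3)*(-319) = -4*(-319) = 1276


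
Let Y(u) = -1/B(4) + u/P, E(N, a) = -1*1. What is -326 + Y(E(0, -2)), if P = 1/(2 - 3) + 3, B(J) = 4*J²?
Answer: -20897/64 ≈ -326.52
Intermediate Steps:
E(N, a) = -1
P = 2 (P = 1/(-1) + 3 = -1 + 3 = 2)
Y(u) = -1/64 + u/2 (Y(u) = -1/(4*4²) + u/2 = -1/(4*16) + u*(½) = -1/64 + u/2)
-326 + Y(E(0, -2)) = -326 + (-1/64 + (½)*(-1)) = -326 + (-1/64 - ½) = -326 - 33/64 = -20897/64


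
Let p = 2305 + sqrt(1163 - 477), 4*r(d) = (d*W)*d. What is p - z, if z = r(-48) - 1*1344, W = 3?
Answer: 1921 + 7*sqrt(14) ≈ 1947.2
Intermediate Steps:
r(d) = 3*d**2/4 (r(d) = ((d*3)*d)/4 = ((3*d)*d)/4 = (3*d**2)/4 = 3*d**2/4)
z = 384 (z = (3/4)*(-48)**2 - 1*1344 = (3/4)*2304 - 1344 = 1728 - 1344 = 384)
p = 2305 + 7*sqrt(14) (p = 2305 + sqrt(686) = 2305 + 7*sqrt(14) ≈ 2331.2)
p - z = (2305 + 7*sqrt(14)) - 1*384 = (2305 + 7*sqrt(14)) - 384 = 1921 + 7*sqrt(14)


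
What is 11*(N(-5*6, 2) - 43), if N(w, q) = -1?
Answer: -484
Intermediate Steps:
11*(N(-5*6, 2) - 43) = 11*(-1 - 43) = 11*(-44) = -484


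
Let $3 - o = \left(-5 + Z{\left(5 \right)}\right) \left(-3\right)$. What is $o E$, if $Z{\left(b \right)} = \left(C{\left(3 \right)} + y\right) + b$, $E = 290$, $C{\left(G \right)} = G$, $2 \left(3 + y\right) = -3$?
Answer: $-435$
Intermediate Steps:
$y = - \frac{9}{2}$ ($y = -3 + \frac{1}{2} \left(-3\right) = -3 - \frac{3}{2} = - \frac{9}{2} \approx -4.5$)
$Z{\left(b \right)} = - \frac{3}{2} + b$ ($Z{\left(b \right)} = \left(3 - \frac{9}{2}\right) + b = - \frac{3}{2} + b$)
$o = - \frac{3}{2}$ ($o = 3 - \left(-5 + \left(- \frac{3}{2} + 5\right)\right) \left(-3\right) = 3 - \left(-5 + \frac{7}{2}\right) \left(-3\right) = 3 - \left(- \frac{3}{2}\right) \left(-3\right) = 3 - \frac{9}{2} = - \frac{3}{2} \approx -1.5$)
$o E = \left(- \frac{3}{2}\right) 290 = -435$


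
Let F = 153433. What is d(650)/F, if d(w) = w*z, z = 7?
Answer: 650/21919 ≈ 0.029655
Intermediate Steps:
d(w) = 7*w (d(w) = w*7 = 7*w)
d(650)/F = (7*650)/153433 = 4550*(1/153433) = 650/21919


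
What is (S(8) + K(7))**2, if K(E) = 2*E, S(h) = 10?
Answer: 576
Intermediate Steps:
(S(8) + K(7))**2 = (10 + 2*7)**2 = (10 + 14)**2 = 24**2 = 576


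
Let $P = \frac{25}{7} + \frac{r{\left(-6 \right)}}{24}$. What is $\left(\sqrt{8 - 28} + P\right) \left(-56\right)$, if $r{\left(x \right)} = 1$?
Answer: $- \frac{607}{3} - 112 i \sqrt{5} \approx -202.33 - 250.44 i$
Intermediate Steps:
$P = \frac{607}{168}$ ($P = \frac{25}{7} + 1 \cdot \frac{1}{24} = 25 \cdot \frac{1}{7} + 1 \cdot \frac{1}{24} = \frac{25}{7} + \frac{1}{24} = \frac{607}{168} \approx 3.6131$)
$\left(\sqrt{8 - 28} + P\right) \left(-56\right) = \left(\sqrt{8 - 28} + \frac{607}{168}\right) \left(-56\right) = \left(\sqrt{-20} + \frac{607}{168}\right) \left(-56\right) = \left(2 i \sqrt{5} + \frac{607}{168}\right) \left(-56\right) = \left(\frac{607}{168} + 2 i \sqrt{5}\right) \left(-56\right) = - \frac{607}{3} - 112 i \sqrt{5}$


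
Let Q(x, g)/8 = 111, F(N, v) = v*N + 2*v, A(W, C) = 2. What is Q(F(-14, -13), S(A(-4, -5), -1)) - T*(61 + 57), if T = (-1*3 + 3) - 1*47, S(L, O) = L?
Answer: 6434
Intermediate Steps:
F(N, v) = 2*v + N*v (F(N, v) = N*v + 2*v = 2*v + N*v)
Q(x, g) = 888 (Q(x, g) = 8*111 = 888)
T = -47 (T = (-3 + 3) - 47 = 0 - 47 = -47)
Q(F(-14, -13), S(A(-4, -5), -1)) - T*(61 + 57) = 888 - (-47)*(61 + 57) = 888 - (-47)*118 = 888 - 1*(-5546) = 888 + 5546 = 6434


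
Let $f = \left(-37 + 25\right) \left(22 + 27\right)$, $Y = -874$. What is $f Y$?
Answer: $513912$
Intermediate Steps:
$f = -588$ ($f = \left(-12\right) 49 = -588$)
$f Y = \left(-588\right) \left(-874\right) = 513912$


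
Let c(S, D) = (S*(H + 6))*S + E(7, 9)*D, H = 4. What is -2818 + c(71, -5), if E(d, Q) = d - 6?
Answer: 47587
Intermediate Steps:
E(d, Q) = -6 + d
c(S, D) = D + 10*S² (c(S, D) = (S*(4 + 6))*S + (-6 + 7)*D = (S*10)*S + 1*D = (10*S)*S + D = 10*S² + D = D + 10*S²)
-2818 + c(71, -5) = -2818 + (-5 + 10*71²) = -2818 + (-5 + 10*5041) = -2818 + (-5 + 50410) = -2818 + 50405 = 47587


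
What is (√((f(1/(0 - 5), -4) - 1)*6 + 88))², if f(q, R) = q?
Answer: 404/5 ≈ 80.800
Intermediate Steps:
(√((f(1/(0 - 5), -4) - 1)*6 + 88))² = (√((1/(0 - 5) - 1)*6 + 88))² = (√((1/(-5) - 1)*6 + 88))² = (√((-⅕ - 1)*6 + 88))² = (√(-6/5*6 + 88))² = (√(-36/5 + 88))² = (√(404/5))² = (2*√505/5)² = 404/5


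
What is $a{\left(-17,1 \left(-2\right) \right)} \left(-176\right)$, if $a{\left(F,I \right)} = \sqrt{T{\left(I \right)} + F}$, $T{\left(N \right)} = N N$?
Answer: $- 176 i \sqrt{13} \approx - 634.58 i$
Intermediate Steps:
$T{\left(N \right)} = N^{2}$
$a{\left(F,I \right)} = \sqrt{F + I^{2}}$ ($a{\left(F,I \right)} = \sqrt{I^{2} + F} = \sqrt{F + I^{2}}$)
$a{\left(-17,1 \left(-2\right) \right)} \left(-176\right) = \sqrt{-17 + \left(1 \left(-2\right)\right)^{2}} \left(-176\right) = \sqrt{-17 + \left(-2\right)^{2}} \left(-176\right) = \sqrt{-17 + 4} \left(-176\right) = \sqrt{-13} \left(-176\right) = i \sqrt{13} \left(-176\right) = - 176 i \sqrt{13}$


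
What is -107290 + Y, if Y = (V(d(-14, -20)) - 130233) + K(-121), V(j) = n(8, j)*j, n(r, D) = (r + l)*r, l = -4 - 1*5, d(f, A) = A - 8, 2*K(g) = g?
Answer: -474719/2 ≈ -2.3736e+5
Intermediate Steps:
K(g) = g/2
d(f, A) = -8 + A
l = -9 (l = -4 - 5 = -9)
n(r, D) = r*(-9 + r) (n(r, D) = (r - 9)*r = (-9 + r)*r = r*(-9 + r))
V(j) = -8*j (V(j) = (8*(-9 + 8))*j = (8*(-1))*j = -8*j)
Y = -260139/2 (Y = (-8*(-8 - 20) - 130233) + (½)*(-121) = (-8*(-28) - 130233) - 121/2 = (224 - 130233) - 121/2 = -130009 - 121/2 = -260139/2 ≈ -1.3007e+5)
-107290 + Y = -107290 - 260139/2 = -474719/2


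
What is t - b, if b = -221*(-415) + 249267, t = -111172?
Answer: -452154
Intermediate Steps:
b = 340982 (b = 91715 + 249267 = 340982)
t - b = -111172 - 1*340982 = -111172 - 340982 = -452154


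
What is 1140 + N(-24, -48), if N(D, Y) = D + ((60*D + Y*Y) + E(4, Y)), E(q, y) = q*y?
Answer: 1788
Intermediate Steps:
N(D, Y) = Y**2 + 4*Y + 61*D (N(D, Y) = D + ((60*D + Y*Y) + 4*Y) = D + ((60*D + Y**2) + 4*Y) = D + ((Y**2 + 60*D) + 4*Y) = D + (Y**2 + 4*Y + 60*D) = Y**2 + 4*Y + 61*D)
1140 + N(-24, -48) = 1140 + ((-48)**2 + 4*(-48) + 61*(-24)) = 1140 + (2304 - 192 - 1464) = 1140 + 648 = 1788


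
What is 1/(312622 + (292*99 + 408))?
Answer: 1/341938 ≈ 2.9245e-6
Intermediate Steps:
1/(312622 + (292*99 + 408)) = 1/(312622 + (28908 + 408)) = 1/(312622 + 29316) = 1/341938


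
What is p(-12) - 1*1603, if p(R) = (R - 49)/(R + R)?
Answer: -38411/24 ≈ -1600.5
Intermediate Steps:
p(R) = (-49 + R)/(2*R) (p(R) = (-49 + R)/((2*R)) = (-49 + R)*(1/(2*R)) = (-49 + R)/(2*R))
p(-12) - 1*1603 = (1/2)*(-49 - 12)/(-12) - 1*1603 = (1/2)*(-1/12)*(-61) - 1603 = 61/24 - 1603 = -38411/24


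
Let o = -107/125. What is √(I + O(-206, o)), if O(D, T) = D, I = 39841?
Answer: √39635 ≈ 199.09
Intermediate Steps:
o = -107/125 (o = -107*1/125 = -107/125 ≈ -0.85600)
√(I + O(-206, o)) = √(39841 - 206) = √39635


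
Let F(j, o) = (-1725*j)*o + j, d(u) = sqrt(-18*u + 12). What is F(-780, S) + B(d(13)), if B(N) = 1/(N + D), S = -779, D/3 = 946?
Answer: (-1048145280*sqrt(222) + 2974636304639*I)/(sqrt(222) - 2838*I) ≈ -1.0481e+9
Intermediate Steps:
D = 2838 (D = 3*946 = 2838)
d(u) = sqrt(12 - 18*u)
B(N) = 1/(2838 + N) (B(N) = 1/(N + 2838) = 1/(2838 + N))
F(j, o) = j - 1725*j*o (F(j, o) = -1725*j*o + j = j - 1725*j*o)
F(-780, S) + B(d(13)) = -780*(1 - 1725*(-779)) + 1/(2838 + sqrt(12 - 18*13)) = -780*(1 + 1343775) + 1/(2838 + sqrt(12 - 234)) = -780*1343776 + 1/(2838 + sqrt(-222)) = -1048145280 + 1/(2838 + I*sqrt(222))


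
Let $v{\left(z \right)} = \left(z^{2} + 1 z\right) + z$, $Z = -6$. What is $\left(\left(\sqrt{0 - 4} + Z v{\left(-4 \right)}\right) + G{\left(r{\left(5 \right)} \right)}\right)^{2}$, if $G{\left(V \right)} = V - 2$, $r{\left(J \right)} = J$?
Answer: $2021 - 180 i \approx 2021.0 - 180.0 i$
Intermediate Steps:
$v{\left(z \right)} = z^{2} + 2 z$ ($v{\left(z \right)} = \left(z^{2} + z\right) + z = \left(z + z^{2}\right) + z = z^{2} + 2 z$)
$G{\left(V \right)} = -2 + V$ ($G{\left(V \right)} = V - 2 = -2 + V$)
$\left(\left(\sqrt{0 - 4} + Z v{\left(-4 \right)}\right) + G{\left(r{\left(5 \right)} \right)}\right)^{2} = \left(\left(\sqrt{0 - 4} - 6 \left(- 4 \left(2 - 4\right)\right)\right) + \left(-2 + 5\right)\right)^{2} = \left(\left(\sqrt{-4} - 6 \left(\left(-4\right) \left(-2\right)\right)\right) + 3\right)^{2} = \left(\left(2 i - 48\right) + 3\right)^{2} = \left(\left(-48 + 2 i\right) + 3\right)^{2} = \left(-45 + 2 i\right)^{2}$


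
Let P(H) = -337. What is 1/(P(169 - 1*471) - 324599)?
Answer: -1/324936 ≈ -3.0775e-6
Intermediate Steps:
1/(P(169 - 1*471) - 324599) = 1/(-337 - 324599) = 1/(-324936) = -1/324936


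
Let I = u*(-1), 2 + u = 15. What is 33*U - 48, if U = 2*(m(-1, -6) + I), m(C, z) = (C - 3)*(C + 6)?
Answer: -2226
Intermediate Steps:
u = 13 (u = -2 + 15 = 13)
m(C, z) = (-3 + C)*(6 + C)
I = -13 (I = 13*(-1) = -13)
U = -66 (U = 2*((-18 + (-1)² + 3*(-1)) - 13) = 2*((-18 + 1 - 3) - 13) = 2*(-20 - 13) = 2*(-33) = -66)
33*U - 48 = 33*(-66) - 48 = -2178 - 48 = -2226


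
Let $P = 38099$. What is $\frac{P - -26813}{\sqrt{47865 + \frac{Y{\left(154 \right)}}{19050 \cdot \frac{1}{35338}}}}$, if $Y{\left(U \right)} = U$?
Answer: $\frac{324560 \sqrt{174739992531}}{458635151} \approx 295.82$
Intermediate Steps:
$\frac{P - -26813}{\sqrt{47865 + \frac{Y{\left(154 \right)}}{19050 \cdot \frac{1}{35338}}}} = \frac{38099 - -26813}{\sqrt{47865 + \frac{154}{19050 \cdot \frac{1}{35338}}}} = \frac{38099 + 26813}{\sqrt{47865 + \frac{154}{19050 \cdot \frac{1}{35338}}}} = \frac{64912}{\sqrt{47865 + \frac{154}{\frac{9525}{17669}}}} = \frac{64912}{\sqrt{47865 + 154 \cdot \frac{17669}{9525}}} = \frac{64912}{\sqrt{47865 + \frac{2721026}{9525}}} = \frac{64912}{\sqrt{\frac{458635151}{9525}}} = \frac{64912}{\frac{1}{1905} \sqrt{174739992531}} = 64912 \frac{5 \sqrt{174739992531}}{458635151} = \frac{324560 \sqrt{174739992531}}{458635151}$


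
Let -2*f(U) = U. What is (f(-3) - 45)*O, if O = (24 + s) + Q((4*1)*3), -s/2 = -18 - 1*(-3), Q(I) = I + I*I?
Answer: -9135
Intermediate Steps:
Q(I) = I + I**2
f(U) = -U/2
s = 30 (s = -2*(-18 - 1*(-3)) = -2*(-18 + 3) = -2*(-15) = 30)
O = 210 (O = (24 + 30) + ((4*1)*3)*(1 + (4*1)*3) = 54 + (4*3)*(1 + 4*3) = 54 + 12*(1 + 12) = 54 + 12*13 = 54 + 156 = 210)
(f(-3) - 45)*O = (-1/2*(-3) - 45)*210 = (3/2 - 45)*210 = -87/2*210 = -9135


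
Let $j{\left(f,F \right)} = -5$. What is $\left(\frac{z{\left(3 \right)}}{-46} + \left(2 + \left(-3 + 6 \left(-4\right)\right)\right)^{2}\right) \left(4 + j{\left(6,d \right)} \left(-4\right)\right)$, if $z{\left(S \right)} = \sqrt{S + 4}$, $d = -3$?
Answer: $15000 - \frac{12 \sqrt{7}}{23} \approx 14999.0$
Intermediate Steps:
$z{\left(S \right)} = \sqrt{4 + S}$
$\left(\frac{z{\left(3 \right)}}{-46} + \left(2 + \left(-3 + 6 \left(-4\right)\right)\right)^{2}\right) \left(4 + j{\left(6,d \right)} \left(-4\right)\right) = \left(\frac{\sqrt{4 + 3}}{-46} + \left(2 + \left(-3 + 6 \left(-4\right)\right)\right)^{2}\right) \left(4 - -20\right) = \left(\sqrt{7} \left(- \frac{1}{46}\right) + \left(2 - 27\right)^{2}\right) \left(4 + 20\right) = \left(- \frac{\sqrt{7}}{46} + \left(2 - 27\right)^{2}\right) 24 = \left(- \frac{\sqrt{7}}{46} + \left(-25\right)^{2}\right) 24 = \left(- \frac{\sqrt{7}}{46} + 625\right) 24 = \left(625 - \frac{\sqrt{7}}{46}\right) 24 = 15000 - \frac{12 \sqrt{7}}{23}$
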